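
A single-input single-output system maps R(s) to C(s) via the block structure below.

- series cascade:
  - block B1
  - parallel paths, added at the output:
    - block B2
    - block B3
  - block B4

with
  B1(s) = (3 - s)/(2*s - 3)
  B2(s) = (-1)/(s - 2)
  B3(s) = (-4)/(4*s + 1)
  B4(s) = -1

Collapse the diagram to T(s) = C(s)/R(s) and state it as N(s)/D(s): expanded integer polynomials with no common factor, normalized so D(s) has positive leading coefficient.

First reduce the diagram to T(s).

(1) add B2, B3 (parallel) -> (7 - 8*s)/(4*s^2 - 7*s - 2)
(2) multiply B1, (B2+B3), B4 (series), giving the overall T(s)

Answer: (-8*s^2 + 31*s - 21)/(8*s^3 - 26*s^2 + 17*s + 6)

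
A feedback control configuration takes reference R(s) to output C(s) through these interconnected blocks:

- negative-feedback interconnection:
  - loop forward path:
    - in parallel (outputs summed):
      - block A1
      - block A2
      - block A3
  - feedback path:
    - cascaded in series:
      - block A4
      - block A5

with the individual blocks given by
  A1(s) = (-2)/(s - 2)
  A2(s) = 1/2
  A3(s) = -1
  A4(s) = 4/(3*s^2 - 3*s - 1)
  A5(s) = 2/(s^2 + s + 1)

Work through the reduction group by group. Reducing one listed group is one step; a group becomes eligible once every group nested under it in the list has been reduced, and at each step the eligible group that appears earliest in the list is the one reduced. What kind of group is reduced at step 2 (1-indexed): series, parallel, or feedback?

The answer is series.

Reasoning:
1. add A1, A2, A3 (parallel)
2. reduce the series chain A4, A5
3. apply the feedback formula to (A1+A2+A3), (A4*A5)
So the answer for step 2 is series.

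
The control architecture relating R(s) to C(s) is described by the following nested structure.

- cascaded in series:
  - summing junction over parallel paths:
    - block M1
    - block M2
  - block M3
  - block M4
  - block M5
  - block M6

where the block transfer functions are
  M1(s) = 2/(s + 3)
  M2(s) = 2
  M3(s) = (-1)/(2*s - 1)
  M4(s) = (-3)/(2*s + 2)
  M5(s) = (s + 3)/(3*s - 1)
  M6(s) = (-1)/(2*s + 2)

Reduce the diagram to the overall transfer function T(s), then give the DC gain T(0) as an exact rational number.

The answer is -6.

Reasoning:
Step 1 - add M1, M2 (parallel) gives (2*s + 8)/(s + 3)
Step 2 - series reduction of (M1+M2), M3, M4, M5, M6 gives (-3*s - 12)/(12*s^4 + 14*s^3 - 6*s^2 - 6*s + 2)
The step-2 result is T(s). Setting s = 0: T(0) = -12/2 = -6.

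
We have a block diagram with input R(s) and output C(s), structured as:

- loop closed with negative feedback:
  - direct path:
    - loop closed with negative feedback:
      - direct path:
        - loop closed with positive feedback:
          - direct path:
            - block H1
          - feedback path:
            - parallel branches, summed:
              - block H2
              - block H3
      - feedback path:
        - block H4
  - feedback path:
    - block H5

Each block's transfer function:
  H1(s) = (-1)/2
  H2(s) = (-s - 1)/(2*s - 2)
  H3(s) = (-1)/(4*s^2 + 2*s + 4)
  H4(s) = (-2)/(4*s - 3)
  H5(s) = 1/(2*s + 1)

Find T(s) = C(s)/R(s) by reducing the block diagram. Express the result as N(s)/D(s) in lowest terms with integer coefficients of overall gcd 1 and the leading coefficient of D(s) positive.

The answer is (-32*s^5 + 24*s^4 - 8*s^3 + 30*s^2 - 2*s - 12)/(48*s^5 - 68*s^4 + 16*s^3 - 61*s^2 + 28*s + 7).

Reasoning:
[1] sum the parallel branches H2, H3; result (-2*s^3 - 3*s^2 - 4*s - 1)/(4*s^3 - 2*s^2 + 2*s - 4)
[2] apply the feedback formula to H1, (H2+H3); result (-4*s^3 + 2*s^2 - 2*s + 4)/(6*s^3 - 7*s^2 - 9)
[3] reduce the feedback loop with forward [H1/(1-H1*(H2+H3))] and return H4; result (-16*s^4 + 20*s^3 - 14*s^2 + 22*s - 12)/(24*s^4 - 38*s^3 + 17*s^2 - 32*s + 19)
[4] apply the feedback formula to [[H1/(1-H1*(H2+H3))]/(1+[H1/(1-H1*(H2+H3))]*H4)], H5 - this is the overall T(s), already in the required normalized form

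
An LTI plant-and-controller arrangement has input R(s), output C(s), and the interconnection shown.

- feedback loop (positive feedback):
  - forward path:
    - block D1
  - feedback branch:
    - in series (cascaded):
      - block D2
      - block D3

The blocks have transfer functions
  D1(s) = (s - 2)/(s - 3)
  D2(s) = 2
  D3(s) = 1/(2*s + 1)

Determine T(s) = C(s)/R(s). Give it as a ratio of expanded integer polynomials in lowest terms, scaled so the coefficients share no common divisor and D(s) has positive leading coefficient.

Step 1 - combine D2, D3 in series; result 2/(2*s + 1)
Step 2 - close the feedback loop around D1, (D2*D3) - this is the overall T(s), already in the required normalized form

Answer: (2*s^2 - 3*s - 2)/(2*s^2 - 7*s + 1)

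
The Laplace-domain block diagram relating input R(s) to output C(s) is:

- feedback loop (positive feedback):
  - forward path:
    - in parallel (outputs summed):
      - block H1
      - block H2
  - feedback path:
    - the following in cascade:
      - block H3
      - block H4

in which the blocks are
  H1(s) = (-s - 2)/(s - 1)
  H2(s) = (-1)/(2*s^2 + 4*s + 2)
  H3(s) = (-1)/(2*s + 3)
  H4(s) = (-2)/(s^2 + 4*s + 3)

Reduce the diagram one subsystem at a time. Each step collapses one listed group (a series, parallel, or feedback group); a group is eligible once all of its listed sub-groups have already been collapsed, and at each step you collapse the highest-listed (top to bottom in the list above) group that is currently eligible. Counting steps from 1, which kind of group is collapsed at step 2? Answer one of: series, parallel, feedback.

Answer: series

Working:
Step 1: reduce the parallel group H1, H2
Step 2: reduce the series chain H3, H4
Step 3: feedback reduction of (H1+H2), (H3*H4)
The group at step 2 is a series group.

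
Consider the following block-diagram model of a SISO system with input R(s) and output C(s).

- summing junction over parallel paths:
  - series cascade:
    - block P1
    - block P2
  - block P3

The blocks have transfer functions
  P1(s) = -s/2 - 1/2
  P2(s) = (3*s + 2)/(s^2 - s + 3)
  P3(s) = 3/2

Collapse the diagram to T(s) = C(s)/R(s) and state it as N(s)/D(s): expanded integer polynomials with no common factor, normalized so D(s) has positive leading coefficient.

The answer is (7 - 8*s)/(2*s^2 - 2*s + 6).

Reasoning:
Step 1. combine P1, P2 in series, giving (-3*s^2 - 5*s - 2)/(2*s^2 - 2*s + 6)
Step 2. reduce the parallel group (P1*P2), P3 - this is the overall T(s), already in the required normalized form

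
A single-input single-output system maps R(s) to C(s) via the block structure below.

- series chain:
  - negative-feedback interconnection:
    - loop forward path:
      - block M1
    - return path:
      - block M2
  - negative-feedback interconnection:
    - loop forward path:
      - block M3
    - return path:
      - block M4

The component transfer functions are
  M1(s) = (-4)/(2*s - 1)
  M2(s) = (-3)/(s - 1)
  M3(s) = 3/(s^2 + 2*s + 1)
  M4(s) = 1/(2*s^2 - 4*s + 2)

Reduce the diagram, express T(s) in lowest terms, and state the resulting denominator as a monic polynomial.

Answer: s^6 - 3*s^5/2 + 9*s^4/2 + 3*s^3 - 21*s^2/2 - 15*s/4 + 65/4

Working:
Step 1 - reduce the feedback loop with forward M1 and return M2; result (4 - 4*s)/(2*s^2 - 3*s + 13)
Step 2 - feedback reduction of M3, M4; result (6*s^2 - 12*s + 6)/(2*s^4 - 4*s^2 + 5)
Step 3 - cascade [M1/(1+M1*M2)], [M3/(1+M3*M4)]; result (-24*s^3 + 72*s^2 - 72*s + 24)/(4*s^6 - 6*s^5 + 18*s^4 + 12*s^3 - 42*s^2 - 15*s + 65)
Step 3 gives the fully reduced T(s), with no common factor left to cancel. The denominator's leading coefficient is 4, so divide each of its coefficients by 4 to get the monic form.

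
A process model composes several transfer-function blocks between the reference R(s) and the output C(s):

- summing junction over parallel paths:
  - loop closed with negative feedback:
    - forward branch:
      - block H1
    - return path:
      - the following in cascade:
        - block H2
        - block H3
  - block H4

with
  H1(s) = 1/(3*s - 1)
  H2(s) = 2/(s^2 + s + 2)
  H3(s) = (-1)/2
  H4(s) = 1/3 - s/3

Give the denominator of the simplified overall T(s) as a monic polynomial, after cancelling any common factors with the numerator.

Step 1 - series reduction of H2, H3; result (-1)/(s^2 + s + 2)
Step 2 - close the feedback loop around H1, (H2*H3); result (s^2 + s + 2)/(3*s^3 + 2*s^2 + 5*s - 3)
Step 3 - parallel reduction of [H1/(1+H1*(H2*H3))], H4; result (-3*s^4 + s^3 + 11*s + 3)/(9*s^3 + 6*s^2 + 15*s - 9)
T(s) is the step-3 result (common factors already cancelled). Leading coefficient of the denominator: 9. Divide through by 9 for the monic polynomial.

Therefore the answer is s^3 + 2*s^2/3 + 5*s/3 - 1.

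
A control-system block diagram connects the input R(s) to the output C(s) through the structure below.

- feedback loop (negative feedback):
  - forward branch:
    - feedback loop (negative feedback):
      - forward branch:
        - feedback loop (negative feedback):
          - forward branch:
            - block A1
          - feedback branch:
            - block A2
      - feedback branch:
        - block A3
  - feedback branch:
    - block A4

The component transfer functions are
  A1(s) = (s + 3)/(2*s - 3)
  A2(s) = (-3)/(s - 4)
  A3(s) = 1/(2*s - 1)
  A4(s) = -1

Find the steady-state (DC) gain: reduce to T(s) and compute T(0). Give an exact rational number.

The answer is -4/9.

Reasoning:
Step 1: close the feedback loop around A1, A2 gives (s^2 - s - 12)/(2*s^2 - 14*s + 3)
Step 2: apply the feedback formula to [A1/(1+A1*A2)], A3 gives (2*s^3 - 3*s^2 - 23*s + 12)/(4*s^3 - 29*s^2 + 19*s - 15)
Step 3: collapse the loop ([[A1/(1+A1*A2)]/(1+[A1/(1+A1*A2)]*A3)] forward, A4 return) gives (2*s^3 - 3*s^2 - 23*s + 12)/(2*s^3 - 26*s^2 + 42*s - 27)
Evaluating the step-3 result (the overall T(s)) at s = 0 gives T(0) = 12/(-27) = -4/9.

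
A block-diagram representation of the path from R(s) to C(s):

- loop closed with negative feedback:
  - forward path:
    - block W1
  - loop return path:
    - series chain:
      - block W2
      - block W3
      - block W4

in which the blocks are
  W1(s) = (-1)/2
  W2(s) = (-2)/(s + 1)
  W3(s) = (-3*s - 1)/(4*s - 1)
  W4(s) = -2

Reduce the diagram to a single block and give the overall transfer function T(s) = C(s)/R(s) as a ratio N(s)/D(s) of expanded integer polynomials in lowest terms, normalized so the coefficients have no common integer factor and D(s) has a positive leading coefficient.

[1] combine W2, W3, W4 in series; result (-12*s - 4)/(4*s^2 + 3*s - 1)
[2] feedback reduction of W1, (W2*W3*W4); the result is T(s) itself (integer coefficients, no common factor, positive leading denominator coefficient)

Answer: (-4*s^2 - 3*s + 1)/(8*s^2 + 18*s + 2)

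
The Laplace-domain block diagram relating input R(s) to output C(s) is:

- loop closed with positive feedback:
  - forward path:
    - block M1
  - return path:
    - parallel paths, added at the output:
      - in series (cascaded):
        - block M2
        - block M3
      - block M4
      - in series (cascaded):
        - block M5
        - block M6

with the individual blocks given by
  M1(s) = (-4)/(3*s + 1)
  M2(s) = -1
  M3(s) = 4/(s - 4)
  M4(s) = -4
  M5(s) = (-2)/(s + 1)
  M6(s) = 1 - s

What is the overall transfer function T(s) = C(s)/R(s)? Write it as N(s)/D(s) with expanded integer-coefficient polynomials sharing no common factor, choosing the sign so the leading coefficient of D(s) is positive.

First reduce the diagram to T(s).

(1) cascade M2, M3; result (-4)/(s - 4)
(2) series reduction of M5, M6; result (2*s - 2)/(s + 1)
(3) sum the parallel branches (M2*M3), M4, (M5*M6); result (-2*s^2 - 2*s + 20)/(s^2 - 3*s - 4)
(4) collapse the loop (M1 forward, ((M2*M3)+M4+(M5*M6)) return), giving the overall T(s)

Answer: (-4*s^2 + 12*s + 16)/(3*s^3 - 16*s^2 - 23*s + 76)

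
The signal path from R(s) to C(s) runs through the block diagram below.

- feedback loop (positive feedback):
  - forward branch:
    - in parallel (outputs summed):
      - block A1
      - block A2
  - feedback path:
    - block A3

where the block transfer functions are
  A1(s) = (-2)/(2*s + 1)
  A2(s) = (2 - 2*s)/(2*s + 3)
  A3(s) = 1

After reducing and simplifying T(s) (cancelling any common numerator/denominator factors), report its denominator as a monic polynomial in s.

Answer: s^2 + 5*s/4 + 7/8

Working:
(1) parallel reduction of A1, A2 gives (-4*s^2 - 2*s - 4)/(4*s^2 + 8*s + 3)
(2) close the feedback loop around (A1+A2), A3 gives (-4*s^2 - 2*s - 4)/(8*s^2 + 10*s + 7)
That last expression is T(s), already simplified. Scaling its denominator by 1/8 (the reciprocal of the leading coefficient) yields the monic denominator.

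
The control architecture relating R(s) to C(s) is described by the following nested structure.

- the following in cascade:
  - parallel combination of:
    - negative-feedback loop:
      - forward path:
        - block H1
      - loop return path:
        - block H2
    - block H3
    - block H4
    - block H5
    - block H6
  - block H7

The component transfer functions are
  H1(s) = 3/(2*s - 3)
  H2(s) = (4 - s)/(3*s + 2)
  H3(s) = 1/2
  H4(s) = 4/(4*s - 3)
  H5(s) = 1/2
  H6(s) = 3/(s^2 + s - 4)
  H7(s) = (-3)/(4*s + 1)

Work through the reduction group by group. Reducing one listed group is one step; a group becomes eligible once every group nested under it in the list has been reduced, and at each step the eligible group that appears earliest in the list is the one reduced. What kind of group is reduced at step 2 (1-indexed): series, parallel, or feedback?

Reducing step by step:

(1) feedback reduction of H1, H2
(2) sum the parallel branches [H1/(1+H1*H2)], H3, H4, H5, H6
(3) combine ([H1/(1+H1*H2)]+H3+H4+H5+H6), H7 in series
Step 2 collapses a parallel group.

Answer: parallel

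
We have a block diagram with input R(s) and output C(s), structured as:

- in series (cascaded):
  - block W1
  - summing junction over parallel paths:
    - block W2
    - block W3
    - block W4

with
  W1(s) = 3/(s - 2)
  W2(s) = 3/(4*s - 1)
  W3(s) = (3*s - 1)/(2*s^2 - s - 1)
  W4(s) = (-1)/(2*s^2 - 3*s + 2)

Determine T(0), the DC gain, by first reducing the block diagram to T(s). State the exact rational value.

The answer is 15/4.

Reasoning:
1. add W2, W3, W4 (parallel) -> (36*s^4 - 82*s^3 + 68*s^2 - 11*s - 5)/(16*s^5 - 36*s^4 + 28*s^3 - s^2 - 9*s + 2)
2. combine W1, (W2+W3+W4) in series -> (108*s^4 - 246*s^3 + 204*s^2 - 33*s - 15)/(16*s^6 - 68*s^5 + 100*s^4 - 57*s^3 - 7*s^2 + 20*s - 4)
Evaluating the step-2 result (the overall T(s)) at s = 0 gives T(0) = -15/(-4) = 15/4.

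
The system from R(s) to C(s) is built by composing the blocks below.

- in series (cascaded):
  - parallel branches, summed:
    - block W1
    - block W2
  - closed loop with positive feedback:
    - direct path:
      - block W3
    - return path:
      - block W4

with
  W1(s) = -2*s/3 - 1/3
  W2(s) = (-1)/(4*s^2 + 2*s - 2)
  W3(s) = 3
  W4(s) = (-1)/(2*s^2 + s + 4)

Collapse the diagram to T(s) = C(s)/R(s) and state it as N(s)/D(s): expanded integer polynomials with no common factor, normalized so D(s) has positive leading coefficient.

1. add W1, W2 (parallel) gives (-8*s^3 - 8*s^2 + 2*s - 1)/(12*s^2 + 6*s - 6)
2. close the feedback loop around W3, W4 gives (6*s^2 + 3*s + 12)/(2*s^2 + s + 7)
3. reduce the series chain (W1+W2), [W3/(1-W3*W4)], which is the overall transfer function T(s) = C(s)/R(s) in lowest terms

Final answer: (-16*s^5 - 24*s^4 - 36*s^3 - 32*s^2 + 7*s - 4)/(8*s^4 + 8*s^3 + 26*s^2 + 12*s - 14)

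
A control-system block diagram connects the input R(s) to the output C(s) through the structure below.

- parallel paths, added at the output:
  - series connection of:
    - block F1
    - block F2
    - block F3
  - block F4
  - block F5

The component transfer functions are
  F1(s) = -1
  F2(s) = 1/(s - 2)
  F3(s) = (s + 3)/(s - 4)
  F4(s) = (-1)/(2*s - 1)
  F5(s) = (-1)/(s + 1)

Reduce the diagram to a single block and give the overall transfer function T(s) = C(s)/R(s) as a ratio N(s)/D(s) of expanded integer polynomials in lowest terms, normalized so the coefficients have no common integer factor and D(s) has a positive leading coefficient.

Answer: (-5*s^3 + 11*s^2 - 26*s + 3)/(2*s^4 - 11*s^3 + 9*s^2 + 14*s - 8)

Working:
[1] cascade F1, F2, F3, giving (-s - 3)/(s^2 - 6*s + 8)
[2] parallel reduction of (F1*F2*F3), F4, F5; the result is T(s) itself (integer coefficients, no common factor, positive leading denominator coefficient)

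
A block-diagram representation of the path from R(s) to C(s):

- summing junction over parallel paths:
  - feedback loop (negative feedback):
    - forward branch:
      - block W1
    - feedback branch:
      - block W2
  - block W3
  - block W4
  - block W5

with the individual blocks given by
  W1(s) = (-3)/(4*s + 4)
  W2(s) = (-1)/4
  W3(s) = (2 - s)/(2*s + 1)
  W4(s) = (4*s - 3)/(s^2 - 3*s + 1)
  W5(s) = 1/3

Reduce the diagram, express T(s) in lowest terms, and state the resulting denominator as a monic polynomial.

Step 1. close the feedback loop around W1, W2; result (-12)/(16*s + 19)
Step 2. parallel reduction of [W1/(1+W1*W2)], W3, W4, W5; result (-16*s^4 + 453*s^3 + 378*s^2 - 528*s - 74)/(96*s^4 - 126*s^3 - 333*s^2 - 9*s + 57)
Step 2 gives the fully reduced T(s), with no common factor left to cancel. The denominator's leading coefficient is 96, so divide each of its coefficients by 96 to get the monic form.

Hence the answer: s^4 - 21*s^3/16 - 111*s^2/32 - 3*s/32 + 19/32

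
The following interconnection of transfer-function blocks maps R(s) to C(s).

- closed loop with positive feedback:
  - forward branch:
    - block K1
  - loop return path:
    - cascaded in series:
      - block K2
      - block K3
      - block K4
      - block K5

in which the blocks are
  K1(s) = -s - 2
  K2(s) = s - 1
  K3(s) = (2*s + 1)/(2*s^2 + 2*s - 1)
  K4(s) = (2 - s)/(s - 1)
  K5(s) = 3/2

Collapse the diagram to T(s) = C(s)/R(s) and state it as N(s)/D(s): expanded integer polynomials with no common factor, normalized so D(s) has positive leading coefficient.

Reducing step by step:

Step 1 - multiply K2, K3, K4, K5 (series): (-6*s^2 + 9*s + 6)/(4*s^2 + 4*s - 2)
Step 2 - apply the feedback formula to K1, (K2*K3*K4*K5), which is the overall transfer function T(s) = C(s)/R(s) in lowest terms

Answer: (4*s^3 + 12*s^2 + 6*s - 4)/(6*s^3 - s^2 - 28*s - 10)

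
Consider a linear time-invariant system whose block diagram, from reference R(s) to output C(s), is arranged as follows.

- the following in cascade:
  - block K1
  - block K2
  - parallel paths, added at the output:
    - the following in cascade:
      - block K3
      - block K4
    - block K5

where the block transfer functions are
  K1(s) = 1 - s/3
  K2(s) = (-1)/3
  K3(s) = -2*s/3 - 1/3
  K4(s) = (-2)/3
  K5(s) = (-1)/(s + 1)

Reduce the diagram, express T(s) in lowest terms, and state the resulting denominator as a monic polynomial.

1. reduce the series chain K3, K4 = 4*s/9 + 2/9
2. reduce the parallel group (K3*K4), K5 = (4*s^2 + 6*s - 7)/(9*s + 9)
3. multiply K1, K2, ((K3*K4)+K5) (series) = (4*s^3 - 6*s^2 - 25*s + 21)/(81*s + 81)
Step 3 gives the fully reduced T(s), with no common factor left to cancel. The denominator's leading coefficient is 81, so divide each of its coefficients by 81 to get the monic form.

Answer: s + 1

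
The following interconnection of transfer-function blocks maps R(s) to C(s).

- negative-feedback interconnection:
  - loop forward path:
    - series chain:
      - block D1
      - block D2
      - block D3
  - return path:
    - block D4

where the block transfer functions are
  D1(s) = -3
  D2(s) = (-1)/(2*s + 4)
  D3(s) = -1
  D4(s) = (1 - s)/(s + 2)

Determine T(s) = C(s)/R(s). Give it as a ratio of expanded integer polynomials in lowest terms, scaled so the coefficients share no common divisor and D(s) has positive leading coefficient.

Step 1 - multiply D1, D2, D3 (series) = (-3)/(2*s + 4)
Step 2 - reduce the feedback loop with forward (D1*D2*D3) and return D4, which is the overall transfer function T(s) = C(s)/R(s) in lowest terms

Answer: (-3*s - 6)/(2*s^2 + 11*s + 5)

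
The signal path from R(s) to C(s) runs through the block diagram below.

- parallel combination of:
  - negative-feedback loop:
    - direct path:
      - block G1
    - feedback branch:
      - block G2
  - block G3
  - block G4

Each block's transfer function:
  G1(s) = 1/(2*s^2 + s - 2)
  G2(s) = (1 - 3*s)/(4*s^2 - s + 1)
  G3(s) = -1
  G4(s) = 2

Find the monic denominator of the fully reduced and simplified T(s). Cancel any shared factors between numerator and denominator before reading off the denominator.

Reducing step by step:

Step 1: apply the feedback formula to G1, G2 -> (4*s^2 - s + 1)/(8*s^4 + 2*s^3 - 7*s^2 - 1)
Step 2: reduce the parallel group [G1/(1+G1*G2)], G3, G4 -> (8*s^4 + 2*s^3 - 3*s^2 - s)/(8*s^4 + 2*s^3 - 7*s^2 - 1)
The result of step 2 is T(s) in lowest terms. Its denominator has leading coefficient 8; dividing the denominator through by 8 makes it monic.

Answer: s^4 + s^3/4 - 7*s^2/8 - 1/8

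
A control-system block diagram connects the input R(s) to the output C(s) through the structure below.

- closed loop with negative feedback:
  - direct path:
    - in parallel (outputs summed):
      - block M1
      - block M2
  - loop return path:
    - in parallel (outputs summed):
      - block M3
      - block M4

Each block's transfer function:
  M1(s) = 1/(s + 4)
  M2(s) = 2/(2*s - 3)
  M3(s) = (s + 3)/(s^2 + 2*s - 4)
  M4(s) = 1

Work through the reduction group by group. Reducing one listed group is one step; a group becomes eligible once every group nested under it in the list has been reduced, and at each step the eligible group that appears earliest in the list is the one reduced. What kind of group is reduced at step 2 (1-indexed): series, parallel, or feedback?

[1] parallel reduction of M1, M2
[2] sum the parallel branches M3, M4
[3] feedback reduction of (M1+M2), (M3+M4)
At step 2 the group reduced is parallel.

Hence the answer: parallel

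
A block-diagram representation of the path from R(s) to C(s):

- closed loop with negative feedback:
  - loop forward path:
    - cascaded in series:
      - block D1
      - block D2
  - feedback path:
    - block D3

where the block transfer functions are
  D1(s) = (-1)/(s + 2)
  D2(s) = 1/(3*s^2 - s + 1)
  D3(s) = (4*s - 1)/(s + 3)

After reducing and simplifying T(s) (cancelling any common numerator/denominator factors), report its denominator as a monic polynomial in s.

Reducing step by step:

Step 1. multiply D1, D2 (series), giving (-1)/(3*s^3 + 5*s^2 - s + 2)
Step 2. apply the feedback formula to (D1*D2), D3, giving (-s - 3)/(3*s^4 + 14*s^3 + 14*s^2 - 5*s + 7)
That last expression is T(s), already simplified. Scaling its denominator by 1/3 (the reciprocal of the leading coefficient) yields the monic denominator.

Answer: s^4 + 14*s^3/3 + 14*s^2/3 - 5*s/3 + 7/3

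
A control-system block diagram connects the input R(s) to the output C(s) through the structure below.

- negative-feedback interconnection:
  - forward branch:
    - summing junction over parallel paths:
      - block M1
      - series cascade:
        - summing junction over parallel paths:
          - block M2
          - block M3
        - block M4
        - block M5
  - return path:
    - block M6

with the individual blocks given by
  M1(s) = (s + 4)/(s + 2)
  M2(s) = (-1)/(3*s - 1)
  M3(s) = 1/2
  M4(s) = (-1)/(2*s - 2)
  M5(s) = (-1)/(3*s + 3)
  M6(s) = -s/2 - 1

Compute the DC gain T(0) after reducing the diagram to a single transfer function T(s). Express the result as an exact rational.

Answer: -7/3

Working:
[1] parallel reduction of M2, M3 -> (3*s - 3)/(6*s - 2)
[2] combine (M2+M3), M4, M5 in series -> 1/(12*s^2 + 8*s - 4)
[3] add M1, ((M2+M3)*M4*M5) (parallel) -> (12*s^3 + 56*s^2 + 29*s - 14)/(12*s^3 + 32*s^2 + 12*s - 8)
[4] reduce the feedback loop with forward (M1+((M2+M3)*M4*M5)) and return M6 -> (-24*s^3 - 112*s^2 - 58*s + 28)/(12*s^4 + 56*s^3 + 77*s^2 + 20*s - 12)
DC gain: substitute s = 0 into T(s) from step 4: T(0) = 28/(-12) = -7/3.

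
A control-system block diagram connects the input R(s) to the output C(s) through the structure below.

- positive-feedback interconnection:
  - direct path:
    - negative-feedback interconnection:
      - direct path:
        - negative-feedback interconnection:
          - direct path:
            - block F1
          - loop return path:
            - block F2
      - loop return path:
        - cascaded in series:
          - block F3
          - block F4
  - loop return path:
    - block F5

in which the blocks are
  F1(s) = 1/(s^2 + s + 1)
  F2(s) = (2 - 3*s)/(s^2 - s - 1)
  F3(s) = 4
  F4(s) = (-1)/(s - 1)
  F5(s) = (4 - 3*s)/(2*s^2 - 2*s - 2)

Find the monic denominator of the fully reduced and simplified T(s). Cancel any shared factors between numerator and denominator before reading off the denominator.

1. collapse the loop (F1 forward, F2 return) -> (s^2 - s - 1)/(s^4 - s^2 - 5*s + 1)
2. series reduction of F3, F4 -> (-4)/(s - 1)
3. apply the feedback formula to [F1/(1+F1*F2)], (F3*F4) -> (s^3 - 2*s^2 + 1)/(s^5 - s^4 - s^3 - 8*s^2 + 10*s + 3)
4. reduce the feedback loop with forward [[F1/(1+F1*F2)]/(1+[F1/(1+F1*F2)]*(F3*F4))] and return F5 -> (2*s^3 - 4*s^2 + 2)/(2*s^5 - 2*s^4 - 2*s^3 - 13*s^2 + 13*s + 10)
That last expression is T(s), already simplified. Scaling its denominator by 1/2 (the reciprocal of the leading coefficient) yields the monic denominator.

Final answer: s^5 - s^4 - s^3 - 13*s^2/2 + 13*s/2 + 5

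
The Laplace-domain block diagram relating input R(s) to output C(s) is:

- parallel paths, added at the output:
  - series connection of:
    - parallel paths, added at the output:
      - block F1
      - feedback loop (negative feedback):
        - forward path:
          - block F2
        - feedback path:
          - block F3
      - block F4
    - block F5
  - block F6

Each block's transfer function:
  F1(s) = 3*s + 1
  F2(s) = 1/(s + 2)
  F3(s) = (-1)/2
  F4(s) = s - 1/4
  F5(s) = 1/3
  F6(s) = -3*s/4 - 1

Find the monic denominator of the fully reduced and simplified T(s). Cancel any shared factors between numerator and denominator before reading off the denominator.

1. close the feedback loop around F2, F3: 2/(2*s + 3)
2. add F1, [F2/(1+F2*F3)], F4 (parallel): (32*s^2 + 54*s + 17)/(8*s + 12)
3. multiply (F1+[F2/(1+F2*F3)]+F4), F5 (series): (32*s^2 + 54*s + 17)/(24*s + 36)
4. parallel reduction of ((F1+[F2/(1+F2*F3)]+F4)*F5), F6: (14*s^2 + 3*s - 19)/(24*s + 36)
The result of step 4 is T(s) in lowest terms. Its denominator has leading coefficient 24; dividing the denominator through by 24 makes it monic.

Hence the answer: s + 3/2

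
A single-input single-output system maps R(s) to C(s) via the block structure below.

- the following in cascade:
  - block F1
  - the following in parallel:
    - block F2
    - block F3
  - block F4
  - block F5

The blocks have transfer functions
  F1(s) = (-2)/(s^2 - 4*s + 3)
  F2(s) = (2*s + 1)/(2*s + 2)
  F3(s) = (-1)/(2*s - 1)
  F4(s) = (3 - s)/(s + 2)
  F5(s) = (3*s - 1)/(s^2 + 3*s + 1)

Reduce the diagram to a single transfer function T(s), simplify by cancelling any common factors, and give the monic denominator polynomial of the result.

The answer is s^6 + 9*s^5/2 + 7*s^4/2 - 6*s^3 - 11*s^2/2 + 3*s/2 + 1.

Reasoning:
1. combine F2, F3 in parallel; result (4*s^2 - 2*s - 3)/(4*s^2 + 2*s - 2)
2. cascade F1, (F2+F3), F4, F5; result (12*s^3 - 10*s^2 - 7*s + 3)/(2*s^6 + 9*s^5 + 7*s^4 - 12*s^3 - 11*s^2 + 3*s + 2)
No further cancellation is possible in the step-2 result, so that is T(s). Its denominator becomes monic after dividing by the leading coefficient 2.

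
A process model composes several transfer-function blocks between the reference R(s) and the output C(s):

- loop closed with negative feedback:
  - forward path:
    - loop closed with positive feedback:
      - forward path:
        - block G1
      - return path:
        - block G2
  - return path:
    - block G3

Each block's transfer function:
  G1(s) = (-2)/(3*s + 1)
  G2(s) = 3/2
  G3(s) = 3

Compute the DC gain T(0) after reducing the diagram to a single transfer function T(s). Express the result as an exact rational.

First reduce the diagram to T(s).

Step 1: apply the feedback formula to G1, G2 = (-2)/(3*s + 4)
Step 2: apply the feedback formula to [G1/(1-G1*G2)], G3 = (-2)/(3*s - 2)
Step 2 gives the overall T(s). Then T(0) = -2/(-2) = 1.

Answer: 1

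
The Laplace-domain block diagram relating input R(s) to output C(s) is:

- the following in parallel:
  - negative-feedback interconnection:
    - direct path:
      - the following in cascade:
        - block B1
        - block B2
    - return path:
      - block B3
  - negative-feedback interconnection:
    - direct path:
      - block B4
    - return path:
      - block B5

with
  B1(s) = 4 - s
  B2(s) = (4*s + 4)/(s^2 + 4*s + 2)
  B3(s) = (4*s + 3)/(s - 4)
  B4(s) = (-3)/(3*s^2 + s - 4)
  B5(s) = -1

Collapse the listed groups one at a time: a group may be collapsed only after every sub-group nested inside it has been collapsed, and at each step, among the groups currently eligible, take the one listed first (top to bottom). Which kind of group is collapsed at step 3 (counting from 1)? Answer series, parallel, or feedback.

[1] cascade B1, B2
[2] apply the feedback formula to (B1*B2), B3
[3] apply the feedback formula to B4, B5
[4] add [(B1*B2)/(1+(B1*B2)*B3)], [B4/(1+B4*B5)] (parallel)
So the answer for step 3 is feedback.

Answer: feedback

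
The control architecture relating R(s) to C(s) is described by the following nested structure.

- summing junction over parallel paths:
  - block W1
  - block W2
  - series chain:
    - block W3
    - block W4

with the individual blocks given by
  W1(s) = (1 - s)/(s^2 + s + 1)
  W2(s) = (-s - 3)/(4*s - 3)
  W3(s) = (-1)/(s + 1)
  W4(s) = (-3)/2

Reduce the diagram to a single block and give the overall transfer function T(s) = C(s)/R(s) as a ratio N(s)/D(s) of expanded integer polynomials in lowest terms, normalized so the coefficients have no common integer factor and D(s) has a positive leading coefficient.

Step 1 - multiply W3, W4 (series): 3/(2*s + 2)
Step 2 - parallel reduction of W1, W2, (W3*W4); the result is T(s) itself (integer coefficients, no common factor, positive leading denominator coefficient)

Hence the answer: (-2*s^4 - 6*s^3 - 7*s^2 - 3*s - 21)/(8*s^4 + 10*s^3 + 4*s^2 - 4*s - 6)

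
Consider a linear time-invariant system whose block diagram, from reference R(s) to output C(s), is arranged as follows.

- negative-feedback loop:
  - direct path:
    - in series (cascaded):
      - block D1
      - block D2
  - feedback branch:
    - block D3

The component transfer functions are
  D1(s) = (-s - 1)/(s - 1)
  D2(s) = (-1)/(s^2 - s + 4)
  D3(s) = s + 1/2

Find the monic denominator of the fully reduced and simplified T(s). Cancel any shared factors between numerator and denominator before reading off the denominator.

Reducing step by step:

Step 1. series reduction of D1, D2 -> (s + 1)/(s^3 - 2*s^2 + 5*s - 4)
Step 2. apply the feedback formula to (D1*D2), D3 -> (2*s + 2)/(2*s^3 - 2*s^2 + 13*s - 7)
The result of step 2 is T(s) in lowest terms. Its denominator has leading coefficient 2; dividing the denominator through by 2 makes it monic.

Answer: s^3 - s^2 + 13*s/2 - 7/2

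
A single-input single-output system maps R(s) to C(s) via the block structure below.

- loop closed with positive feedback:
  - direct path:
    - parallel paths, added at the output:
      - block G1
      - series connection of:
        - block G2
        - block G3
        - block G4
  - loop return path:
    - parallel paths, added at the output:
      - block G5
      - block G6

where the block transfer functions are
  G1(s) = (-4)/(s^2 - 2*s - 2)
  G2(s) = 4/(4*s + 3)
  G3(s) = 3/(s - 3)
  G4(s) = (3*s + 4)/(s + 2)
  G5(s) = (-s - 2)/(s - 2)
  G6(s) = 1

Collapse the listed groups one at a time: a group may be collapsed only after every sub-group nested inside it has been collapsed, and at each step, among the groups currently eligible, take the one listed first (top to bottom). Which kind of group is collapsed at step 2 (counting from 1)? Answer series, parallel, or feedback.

Step 1: reduce the series chain G2, G3, G4
Step 2: add G1, (G2*G3*G4) (parallel)
Step 3: add G5, G6 (parallel)
Step 4: apply the feedback formula to (G1+(G2*G3*G4)), (G5+G6)
So the answer for step 2 is parallel.

Therefore the answer is parallel.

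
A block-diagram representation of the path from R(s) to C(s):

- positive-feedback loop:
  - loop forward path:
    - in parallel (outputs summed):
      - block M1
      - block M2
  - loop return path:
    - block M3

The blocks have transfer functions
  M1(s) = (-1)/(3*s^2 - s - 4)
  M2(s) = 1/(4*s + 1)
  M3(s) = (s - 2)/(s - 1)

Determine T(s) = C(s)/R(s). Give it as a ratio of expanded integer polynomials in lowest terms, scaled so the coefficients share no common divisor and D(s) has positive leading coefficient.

Step 1: add M1, M2 (parallel) = (3*s^2 - 5*s - 5)/(12*s^3 - s^2 - 17*s - 4)
Step 2: close the feedback loop around (M1+M2), M3: this yields T(s), and no further normalization is needed

Hence the answer: (3*s^3 - 8*s^2 + 5)/(12*s^4 - 16*s^3 - 5*s^2 + 8*s - 6)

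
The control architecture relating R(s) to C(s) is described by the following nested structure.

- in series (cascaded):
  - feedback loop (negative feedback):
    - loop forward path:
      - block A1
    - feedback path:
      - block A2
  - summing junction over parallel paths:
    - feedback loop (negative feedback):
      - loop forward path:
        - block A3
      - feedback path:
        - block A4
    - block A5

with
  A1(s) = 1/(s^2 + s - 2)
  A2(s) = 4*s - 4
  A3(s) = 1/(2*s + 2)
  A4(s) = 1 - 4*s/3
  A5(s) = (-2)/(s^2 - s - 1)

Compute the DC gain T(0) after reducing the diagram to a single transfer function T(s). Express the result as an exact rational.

First reduce the diagram to T(s).

Step 1 - reduce the feedback loop with forward A1 and return A2 gives 1/(s^2 + 5*s - 6)
Step 2 - feedback reduction of A3, A4 gives 3/(2*s + 9)
Step 3 - reduce the parallel group [A3/(1+A3*A4)], A5 gives (3*s^2 - 7*s - 21)/(2*s^3 + 7*s^2 - 11*s - 9)
Step 4 - reduce the series chain [A1/(1+A1*A2)], ([A3/(1+A3*A4)]+A5) gives (3*s^2 - 7*s - 21)/(2*s^5 + 17*s^4 + 12*s^3 - 106*s^2 + 21*s + 54)
Step 4 gives the overall T(s). Then T(0) = -21/54 = -7/18.

Answer: -7/18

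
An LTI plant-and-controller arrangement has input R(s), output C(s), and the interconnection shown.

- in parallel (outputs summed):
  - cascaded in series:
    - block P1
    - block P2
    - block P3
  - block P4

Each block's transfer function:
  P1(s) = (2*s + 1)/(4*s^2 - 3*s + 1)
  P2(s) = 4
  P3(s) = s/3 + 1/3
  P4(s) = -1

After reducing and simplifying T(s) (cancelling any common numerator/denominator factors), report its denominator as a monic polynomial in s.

Step 1: series reduction of P1, P2, P3 gives (8*s^2 + 12*s + 4)/(12*s^2 - 9*s + 3)
Step 2: reduce the parallel group (P1*P2*P3), P4 gives (-4*s^2 + 21*s + 1)/(12*s^2 - 9*s + 3)
Step 2 gives the fully reduced T(s), with no common factor left to cancel. The denominator's leading coefficient is 12, so divide each of its coefficients by 12 to get the monic form.

Therefore the answer is s^2 - 3*s/4 + 1/4.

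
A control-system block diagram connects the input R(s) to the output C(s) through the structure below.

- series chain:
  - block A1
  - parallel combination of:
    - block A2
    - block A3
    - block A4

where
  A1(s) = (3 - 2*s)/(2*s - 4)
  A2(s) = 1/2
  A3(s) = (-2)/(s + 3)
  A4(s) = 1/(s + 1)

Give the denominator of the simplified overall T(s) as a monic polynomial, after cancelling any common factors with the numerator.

Answer: s^3 + 2*s^2 - 5*s - 6

Working:
Step 1. parallel reduction of A2, A3, A4 = (s^2 + 2*s + 5)/(2*s^2 + 8*s + 6)
Step 2. combine A1, (A2+A3+A4) in series = (-2*s^3 - s^2 - 4*s + 15)/(4*s^3 + 8*s^2 - 20*s - 24)
The result of step 2 is T(s) in lowest terms. Its denominator has leading coefficient 4; dividing the denominator through by 4 makes it monic.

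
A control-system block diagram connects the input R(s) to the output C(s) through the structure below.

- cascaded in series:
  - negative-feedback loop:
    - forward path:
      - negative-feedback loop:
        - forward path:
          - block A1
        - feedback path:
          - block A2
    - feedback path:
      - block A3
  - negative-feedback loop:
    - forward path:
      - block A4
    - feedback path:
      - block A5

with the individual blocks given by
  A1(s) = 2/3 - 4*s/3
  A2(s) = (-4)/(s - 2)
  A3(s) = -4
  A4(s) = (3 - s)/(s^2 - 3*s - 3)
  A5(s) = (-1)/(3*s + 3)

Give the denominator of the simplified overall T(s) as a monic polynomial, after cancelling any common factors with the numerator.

Answer: s^5 - 53*s^4/16 - 35*s^3/12 + 51*s^2/16 + 109*s/24 - 1/2

Working:
1. apply the feedback formula to A1, A2 -> (-4*s^2 + 10*s - 4)/(19*s - 14)
2. apply the feedback formula to [A1/(1+A1*A2)], A3 -> (-4*s^2 + 10*s - 4)/(16*s^2 - 21*s + 2)
3. close the feedback loop around A4, A5 -> (-3*s^2 + 6*s + 9)/(3*s^3 - 6*s^2 - 17*s - 12)
4. series reduction of [[A1/(1+A1*A2)]/(1+[A1/(1+A1*A2)]*A3)], [A4/(1+A4*A5)] -> (12*s^4 - 54*s^3 + 36*s^2 + 66*s - 36)/(48*s^5 - 159*s^4 - 140*s^3 + 153*s^2 + 218*s - 24)
That last expression is T(s), already simplified. Scaling its denominator by 1/48 (the reciprocal of the leading coefficient) yields the monic denominator.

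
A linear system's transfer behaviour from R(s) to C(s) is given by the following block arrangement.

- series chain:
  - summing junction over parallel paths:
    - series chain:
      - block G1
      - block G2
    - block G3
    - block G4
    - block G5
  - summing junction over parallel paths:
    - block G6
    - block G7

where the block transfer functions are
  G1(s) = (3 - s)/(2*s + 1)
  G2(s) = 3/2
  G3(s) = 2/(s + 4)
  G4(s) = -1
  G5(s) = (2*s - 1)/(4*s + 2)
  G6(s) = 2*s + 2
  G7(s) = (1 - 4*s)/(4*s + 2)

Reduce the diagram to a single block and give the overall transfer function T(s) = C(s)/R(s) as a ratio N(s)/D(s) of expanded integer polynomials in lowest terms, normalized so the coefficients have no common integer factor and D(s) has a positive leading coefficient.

(1) reduce the series chain G1, G2 = (9 - 3*s)/(4*s + 2)
(2) add (G1*G2), G3, G4, G5 (parallel) = (-5*s^2 - 6*s + 28)/(4*s^2 + 18*s + 8)
(3) add G6, G7 (parallel) = (8*s^2 + 8*s + 5)/(4*s + 2)
(4) combine ((G1*G2)+G3+G4+G5), (G6+G7) in series: this yields T(s), and no further normalization is needed

Answer: (-40*s^4 - 88*s^3 + 151*s^2 + 194*s + 140)/(16*s^3 + 80*s^2 + 68*s + 16)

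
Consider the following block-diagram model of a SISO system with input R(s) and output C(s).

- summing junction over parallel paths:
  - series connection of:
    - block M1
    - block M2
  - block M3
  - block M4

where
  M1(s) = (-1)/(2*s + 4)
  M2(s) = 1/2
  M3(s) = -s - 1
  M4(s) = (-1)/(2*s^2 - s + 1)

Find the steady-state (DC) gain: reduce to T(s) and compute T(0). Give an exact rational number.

Step 1 - combine M1, M2 in series -> (-1)/(4*s + 8)
Step 2 - sum the parallel branches (M1*M2), M3, M4 -> (-8*s^4 - 20*s^3 - 10*s^2 - 7*s - 17)/(8*s^3 + 12*s^2 - 4*s + 8)
Step 2 gives the overall T(s). Then T(0) = -17/8.

Final answer: -17/8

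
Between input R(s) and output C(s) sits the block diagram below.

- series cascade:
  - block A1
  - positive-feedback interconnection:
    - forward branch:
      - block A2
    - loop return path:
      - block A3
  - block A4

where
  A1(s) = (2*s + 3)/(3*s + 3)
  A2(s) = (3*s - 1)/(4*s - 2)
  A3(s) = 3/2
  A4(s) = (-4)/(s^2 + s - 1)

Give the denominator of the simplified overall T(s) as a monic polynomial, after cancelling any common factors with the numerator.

Step 1. collapse the loop (A2 forward, A3 return) -> (2 - 6*s)/(s + 1)
Step 2. multiply A1, [A2/(1-A2*A3)], A4 (series) -> (48*s^2 + 56*s - 24)/(3*s^4 + 9*s^3 + 6*s^2 - 3*s - 3)
The result of step 2 is T(s) in lowest terms. Its denominator has leading coefficient 3; dividing the denominator through by 3 makes it monic.

Therefore the answer is s^4 + 3*s^3 + 2*s^2 - s - 1.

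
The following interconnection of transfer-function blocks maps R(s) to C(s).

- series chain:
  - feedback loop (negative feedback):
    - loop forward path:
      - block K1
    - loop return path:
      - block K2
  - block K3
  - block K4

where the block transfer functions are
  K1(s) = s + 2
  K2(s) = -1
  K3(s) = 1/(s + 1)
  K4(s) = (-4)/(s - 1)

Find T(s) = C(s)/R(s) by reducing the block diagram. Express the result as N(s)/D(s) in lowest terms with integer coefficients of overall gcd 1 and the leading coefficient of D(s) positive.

Step 1. collapse the loop (K1 forward, K2 return) = (-s - 2)/(s + 1)
Step 2. cascade [K1/(1+K1*K2)], K3, K4; the result is T(s) itself (integer coefficients, no common factor, positive leading denominator coefficient)

Hence the answer: (4*s + 8)/(s^3 + s^2 - s - 1)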